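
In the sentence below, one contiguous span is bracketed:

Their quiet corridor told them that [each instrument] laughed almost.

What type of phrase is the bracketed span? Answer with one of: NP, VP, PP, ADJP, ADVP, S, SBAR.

NP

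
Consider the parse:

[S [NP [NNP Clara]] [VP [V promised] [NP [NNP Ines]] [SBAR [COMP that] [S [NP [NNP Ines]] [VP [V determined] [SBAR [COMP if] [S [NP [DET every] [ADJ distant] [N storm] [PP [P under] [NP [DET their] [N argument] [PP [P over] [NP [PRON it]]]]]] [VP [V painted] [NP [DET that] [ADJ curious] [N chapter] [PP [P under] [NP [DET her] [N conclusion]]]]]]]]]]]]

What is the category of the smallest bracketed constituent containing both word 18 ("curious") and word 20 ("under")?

NP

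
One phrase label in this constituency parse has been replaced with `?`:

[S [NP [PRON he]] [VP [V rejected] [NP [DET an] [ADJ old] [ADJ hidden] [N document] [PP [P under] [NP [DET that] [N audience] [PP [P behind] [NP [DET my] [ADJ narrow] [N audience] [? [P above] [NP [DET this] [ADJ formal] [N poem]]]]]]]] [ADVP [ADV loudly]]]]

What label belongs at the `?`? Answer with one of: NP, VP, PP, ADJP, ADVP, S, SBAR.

PP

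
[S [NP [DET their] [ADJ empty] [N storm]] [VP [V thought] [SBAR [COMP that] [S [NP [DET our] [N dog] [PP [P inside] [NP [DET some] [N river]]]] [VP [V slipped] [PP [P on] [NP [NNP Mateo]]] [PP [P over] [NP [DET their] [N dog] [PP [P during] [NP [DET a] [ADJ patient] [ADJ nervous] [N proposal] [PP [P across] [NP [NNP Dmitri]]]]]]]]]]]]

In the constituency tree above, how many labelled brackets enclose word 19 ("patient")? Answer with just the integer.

The word sits inside ADJ, which is inside NP, inside PP, inside NP, inside PP, inside VP, inside S, inside SBAR, inside VP, inside S — 10 brackets in all.

10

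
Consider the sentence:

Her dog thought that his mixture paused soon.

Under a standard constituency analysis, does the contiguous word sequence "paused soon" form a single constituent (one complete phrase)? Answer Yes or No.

These words form the whole verb phrase headed by "paused", so yes — one constituent.

Yes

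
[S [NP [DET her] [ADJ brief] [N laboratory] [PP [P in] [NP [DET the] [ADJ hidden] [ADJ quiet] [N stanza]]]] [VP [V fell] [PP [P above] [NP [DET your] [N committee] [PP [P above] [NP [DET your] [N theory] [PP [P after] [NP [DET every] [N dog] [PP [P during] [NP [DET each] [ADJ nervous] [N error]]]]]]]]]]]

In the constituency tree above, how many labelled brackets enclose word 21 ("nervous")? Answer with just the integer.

11

The word sits inside ADJ, which is inside NP, inside PP, inside NP, inside PP, inside NP, inside PP, inside NP, inside PP, inside VP, inside S — 11 brackets in all.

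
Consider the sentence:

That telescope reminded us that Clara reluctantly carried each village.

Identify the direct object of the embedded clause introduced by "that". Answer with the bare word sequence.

each village

"carried" heads the VP of the embedded clause introduced by "that", and "each village" is its direct object.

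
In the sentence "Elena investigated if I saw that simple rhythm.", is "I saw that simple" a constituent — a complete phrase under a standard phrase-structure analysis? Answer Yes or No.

The sequence begins inside the noun phrase "I" and ends inside the verb phrase "saw that simple rhythm"; it crosses a phrase boundary, so no single node in the tree spans exactly those words.

No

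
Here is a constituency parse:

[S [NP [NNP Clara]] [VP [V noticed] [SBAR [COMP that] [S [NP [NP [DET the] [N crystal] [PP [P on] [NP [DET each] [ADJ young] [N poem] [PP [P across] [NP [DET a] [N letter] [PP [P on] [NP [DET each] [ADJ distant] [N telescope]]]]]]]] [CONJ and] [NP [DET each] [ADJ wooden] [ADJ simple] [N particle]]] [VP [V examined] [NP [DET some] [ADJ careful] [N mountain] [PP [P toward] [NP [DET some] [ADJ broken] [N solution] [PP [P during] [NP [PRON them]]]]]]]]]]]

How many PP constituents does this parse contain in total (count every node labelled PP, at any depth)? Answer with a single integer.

5

The PP constituents are: [PP on each young poem across a letter on each distant telescope]; [PP across a letter on each distant telescope]; [PP on each distant telescope]; [PP toward some broken solution during them]; [PP during them]. Total: 5.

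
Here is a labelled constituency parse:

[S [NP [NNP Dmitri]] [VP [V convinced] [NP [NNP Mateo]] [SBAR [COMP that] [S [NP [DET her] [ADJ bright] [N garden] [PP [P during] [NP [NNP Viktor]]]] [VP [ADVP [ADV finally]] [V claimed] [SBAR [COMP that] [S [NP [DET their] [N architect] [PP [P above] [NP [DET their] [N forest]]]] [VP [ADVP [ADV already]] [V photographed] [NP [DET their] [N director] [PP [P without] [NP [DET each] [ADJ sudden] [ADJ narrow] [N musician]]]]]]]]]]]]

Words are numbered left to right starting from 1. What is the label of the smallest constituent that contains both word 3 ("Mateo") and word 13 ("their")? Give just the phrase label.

VP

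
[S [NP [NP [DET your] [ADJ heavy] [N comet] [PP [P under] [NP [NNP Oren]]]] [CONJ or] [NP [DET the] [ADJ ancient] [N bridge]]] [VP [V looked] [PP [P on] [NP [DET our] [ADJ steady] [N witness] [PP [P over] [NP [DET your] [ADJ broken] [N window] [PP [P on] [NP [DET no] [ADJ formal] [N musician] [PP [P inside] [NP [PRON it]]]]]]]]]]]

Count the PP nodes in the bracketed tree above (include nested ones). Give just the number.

The PP constituents are: [PP under Oren]; [PP on our steady witness over your broken window on no formal musician inside it]; [PP over your broken window on no formal musician inside it]; [PP on no formal musician inside it]; [PP inside it]. Total: 5.

5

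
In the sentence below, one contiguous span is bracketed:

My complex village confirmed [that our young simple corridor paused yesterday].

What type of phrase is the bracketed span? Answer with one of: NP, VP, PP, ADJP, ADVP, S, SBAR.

The bracketed span "that our young simple corridor paused yesterday" is headed by "that", making it a subordinate clause (SBAR).

SBAR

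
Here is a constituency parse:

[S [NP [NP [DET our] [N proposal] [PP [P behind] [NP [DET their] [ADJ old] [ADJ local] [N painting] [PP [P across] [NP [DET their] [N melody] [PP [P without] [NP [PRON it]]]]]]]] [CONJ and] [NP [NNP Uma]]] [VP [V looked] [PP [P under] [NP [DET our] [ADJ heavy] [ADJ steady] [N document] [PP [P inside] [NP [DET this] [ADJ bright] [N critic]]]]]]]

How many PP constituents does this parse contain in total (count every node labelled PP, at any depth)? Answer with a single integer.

5

The PP constituents are: [PP behind their old local painting across their melody without it]; [PP across their melody without it]; [PP without it]; [PP under our heavy steady document inside this bright critic]; [PP inside this bright critic]. Total: 5.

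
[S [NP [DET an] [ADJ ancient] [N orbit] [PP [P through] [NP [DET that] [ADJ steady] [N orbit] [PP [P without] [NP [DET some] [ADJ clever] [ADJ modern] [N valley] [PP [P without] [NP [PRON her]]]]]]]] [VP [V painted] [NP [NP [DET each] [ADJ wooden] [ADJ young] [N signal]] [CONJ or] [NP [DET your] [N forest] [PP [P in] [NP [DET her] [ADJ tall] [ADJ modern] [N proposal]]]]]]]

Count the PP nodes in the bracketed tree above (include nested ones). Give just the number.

4

Listing each PP by its span: [PP through that steady orbit without some clever modern valley without her]; [PP without some clever modern valley without her]; [PP without her]; [PP in her tall modern proposal] — that makes 4.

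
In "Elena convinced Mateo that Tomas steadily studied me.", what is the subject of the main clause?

Elena

In the main clause the verb is "convinced"; the NP preceding it, "Elena", is the subject.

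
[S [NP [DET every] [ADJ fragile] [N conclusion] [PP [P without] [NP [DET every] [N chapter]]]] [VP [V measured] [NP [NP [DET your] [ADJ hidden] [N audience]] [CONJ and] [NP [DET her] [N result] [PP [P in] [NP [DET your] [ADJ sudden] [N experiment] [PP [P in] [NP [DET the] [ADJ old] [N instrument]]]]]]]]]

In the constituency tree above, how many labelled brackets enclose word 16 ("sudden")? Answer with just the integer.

7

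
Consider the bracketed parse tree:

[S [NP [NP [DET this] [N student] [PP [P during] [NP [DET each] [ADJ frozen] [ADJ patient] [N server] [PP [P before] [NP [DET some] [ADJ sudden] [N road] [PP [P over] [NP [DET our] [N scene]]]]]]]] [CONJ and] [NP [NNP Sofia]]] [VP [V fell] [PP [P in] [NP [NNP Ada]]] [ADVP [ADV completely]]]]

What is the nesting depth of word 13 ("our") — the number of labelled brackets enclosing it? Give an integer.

Path from the root down to the word: S → NP → NP → PP → NP → PP → NP → PP → NP → DET. That is 10 enclosing brackets.

10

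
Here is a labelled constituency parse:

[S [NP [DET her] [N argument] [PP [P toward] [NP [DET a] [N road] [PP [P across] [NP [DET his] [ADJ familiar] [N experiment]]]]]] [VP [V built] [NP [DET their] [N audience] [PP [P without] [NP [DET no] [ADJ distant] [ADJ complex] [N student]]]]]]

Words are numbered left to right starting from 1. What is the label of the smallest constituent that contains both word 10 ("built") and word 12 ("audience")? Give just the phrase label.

VP

Both words fall inside [VP built their audience without no distant complex student] (words 10–17), and no smaller constituent contains them both. Label: VP.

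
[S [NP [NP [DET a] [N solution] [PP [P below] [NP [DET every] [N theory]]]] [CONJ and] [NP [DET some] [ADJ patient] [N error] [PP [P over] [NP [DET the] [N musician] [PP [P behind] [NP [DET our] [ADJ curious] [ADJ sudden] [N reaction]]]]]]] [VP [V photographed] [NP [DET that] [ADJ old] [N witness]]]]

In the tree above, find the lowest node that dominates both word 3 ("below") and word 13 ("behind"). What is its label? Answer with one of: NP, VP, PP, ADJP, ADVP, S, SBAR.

Word 3 lies under S → NP → NP → PP → P; word 13 lies under S → NP → NP → PP → NP → PP → P. The lowest shared node is the NP.

NP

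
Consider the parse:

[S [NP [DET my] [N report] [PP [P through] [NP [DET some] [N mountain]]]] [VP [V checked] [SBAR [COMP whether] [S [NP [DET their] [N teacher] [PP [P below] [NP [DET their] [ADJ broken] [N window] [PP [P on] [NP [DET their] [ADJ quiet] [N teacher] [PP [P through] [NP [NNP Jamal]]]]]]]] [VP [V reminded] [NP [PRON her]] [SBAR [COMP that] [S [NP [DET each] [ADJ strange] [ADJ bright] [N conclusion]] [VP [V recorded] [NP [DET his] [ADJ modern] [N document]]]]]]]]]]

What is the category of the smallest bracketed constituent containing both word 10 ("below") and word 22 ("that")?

S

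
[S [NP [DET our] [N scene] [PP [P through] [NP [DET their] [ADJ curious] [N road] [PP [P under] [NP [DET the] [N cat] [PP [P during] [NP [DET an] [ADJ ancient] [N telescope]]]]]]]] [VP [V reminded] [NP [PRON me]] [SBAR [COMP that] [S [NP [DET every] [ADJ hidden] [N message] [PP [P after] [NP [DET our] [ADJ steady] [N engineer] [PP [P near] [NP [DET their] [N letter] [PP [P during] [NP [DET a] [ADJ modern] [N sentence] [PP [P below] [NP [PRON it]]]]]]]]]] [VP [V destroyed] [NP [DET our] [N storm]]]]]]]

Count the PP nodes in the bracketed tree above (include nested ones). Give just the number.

The PP constituents are: [PP through their curious road under the cat during an ancient telescope]; [PP under the cat during an ancient telescope]; [PP during an ancient telescope]; [PP after our steady engineer near their letter during a modern sentence below it]; [PP near their letter during a modern sentence below it]; [PP during a modern sentence below it] …. Total: 7.

7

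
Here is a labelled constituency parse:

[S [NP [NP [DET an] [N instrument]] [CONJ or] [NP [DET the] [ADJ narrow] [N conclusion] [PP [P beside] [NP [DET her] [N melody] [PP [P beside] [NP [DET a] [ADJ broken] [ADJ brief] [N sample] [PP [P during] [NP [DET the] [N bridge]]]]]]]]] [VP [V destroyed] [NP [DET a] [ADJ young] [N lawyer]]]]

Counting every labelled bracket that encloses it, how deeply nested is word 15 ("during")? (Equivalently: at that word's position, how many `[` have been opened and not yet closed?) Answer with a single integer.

The word sits inside P, which is inside PP, inside NP, inside PP, inside NP, inside PP, inside NP, inside NP, inside S — 9 brackets in all.

9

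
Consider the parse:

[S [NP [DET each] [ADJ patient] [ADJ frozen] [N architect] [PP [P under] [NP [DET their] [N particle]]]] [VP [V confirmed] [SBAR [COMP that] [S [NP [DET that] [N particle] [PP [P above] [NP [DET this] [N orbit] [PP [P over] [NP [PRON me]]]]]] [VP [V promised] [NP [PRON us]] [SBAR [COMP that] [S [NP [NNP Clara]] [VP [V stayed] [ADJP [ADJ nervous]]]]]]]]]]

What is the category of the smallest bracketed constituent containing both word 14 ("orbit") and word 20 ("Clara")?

S

Both words fall inside [S that particle above this orbit over me promised us that Clara stayed nervous] (words 10–22), and no smaller constituent contains them both. Label: S.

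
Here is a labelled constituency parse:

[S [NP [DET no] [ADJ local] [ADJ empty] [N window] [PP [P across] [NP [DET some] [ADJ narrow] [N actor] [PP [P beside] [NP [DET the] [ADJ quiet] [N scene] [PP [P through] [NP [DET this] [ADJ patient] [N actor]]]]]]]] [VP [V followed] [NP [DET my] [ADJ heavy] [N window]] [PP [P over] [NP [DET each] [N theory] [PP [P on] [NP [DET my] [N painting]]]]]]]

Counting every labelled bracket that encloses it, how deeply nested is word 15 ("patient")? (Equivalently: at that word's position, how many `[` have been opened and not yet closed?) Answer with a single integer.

9

The word sits inside ADJ, which is inside NP, inside PP, inside NP, inside PP, inside NP, inside PP, inside NP, inside S — 9 brackets in all.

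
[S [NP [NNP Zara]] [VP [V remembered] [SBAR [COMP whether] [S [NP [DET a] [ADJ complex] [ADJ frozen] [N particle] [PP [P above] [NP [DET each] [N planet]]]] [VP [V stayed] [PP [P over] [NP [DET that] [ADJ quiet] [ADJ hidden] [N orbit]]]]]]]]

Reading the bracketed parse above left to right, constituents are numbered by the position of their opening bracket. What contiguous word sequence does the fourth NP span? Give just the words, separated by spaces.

The NP opening brackets appear, in order, over: "Zara"; "a complex frozen particle above each planet"; "each planet"; "that quiet hidden orbit". The fourth one spans "that quiet hidden orbit".

that quiet hidden orbit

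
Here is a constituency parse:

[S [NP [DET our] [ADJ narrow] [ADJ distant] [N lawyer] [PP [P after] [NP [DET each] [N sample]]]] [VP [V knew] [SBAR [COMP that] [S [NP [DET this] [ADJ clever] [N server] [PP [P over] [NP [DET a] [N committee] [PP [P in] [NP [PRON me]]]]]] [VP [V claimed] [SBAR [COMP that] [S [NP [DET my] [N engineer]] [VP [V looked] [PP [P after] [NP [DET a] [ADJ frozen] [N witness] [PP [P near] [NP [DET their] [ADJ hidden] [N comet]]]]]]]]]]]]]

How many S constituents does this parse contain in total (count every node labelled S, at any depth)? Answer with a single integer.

Listing each S by its span: [S our narrow distant lawyer after each sample knew that this clever server over a committee in me claimed that my engineer looked after a frozen witness near their hidden comet]; [S this clever server over a committee in me claimed that my engineer looked after a frozen witness near their hidden comet]; [S my engineer looked after a frozen witness near their hidden comet] — that makes 3.

3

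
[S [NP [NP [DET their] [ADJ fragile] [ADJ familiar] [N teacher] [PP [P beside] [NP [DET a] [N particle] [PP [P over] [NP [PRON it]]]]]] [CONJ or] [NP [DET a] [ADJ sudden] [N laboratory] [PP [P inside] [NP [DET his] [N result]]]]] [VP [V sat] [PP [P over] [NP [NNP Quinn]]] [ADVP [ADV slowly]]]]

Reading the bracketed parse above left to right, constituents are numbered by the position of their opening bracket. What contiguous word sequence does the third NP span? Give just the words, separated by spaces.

The NP opening brackets appear, in order, over: "their fragile familiar teacher beside a particle over it or a sudden laboratory inside his result"; "their fragile familiar teacher beside a particle over it"; "a particle over it"; "it"; "a sudden laboratory inside his result"; "his result"; "Quinn". The third one spans "a particle over it".

a particle over it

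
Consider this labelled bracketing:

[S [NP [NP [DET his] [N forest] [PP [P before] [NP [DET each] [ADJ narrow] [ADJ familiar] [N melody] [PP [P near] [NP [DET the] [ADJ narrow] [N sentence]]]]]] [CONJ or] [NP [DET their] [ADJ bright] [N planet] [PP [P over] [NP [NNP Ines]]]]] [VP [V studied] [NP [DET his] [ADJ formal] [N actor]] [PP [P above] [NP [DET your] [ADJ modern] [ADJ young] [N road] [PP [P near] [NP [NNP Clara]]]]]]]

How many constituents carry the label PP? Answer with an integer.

5

Listing each PP by its span: [PP before each narrow familiar melody near the narrow sentence]; [PP near the narrow sentence]; [PP over Ines]; [PP above your modern young road near Clara]; [PP near Clara] — that makes 5.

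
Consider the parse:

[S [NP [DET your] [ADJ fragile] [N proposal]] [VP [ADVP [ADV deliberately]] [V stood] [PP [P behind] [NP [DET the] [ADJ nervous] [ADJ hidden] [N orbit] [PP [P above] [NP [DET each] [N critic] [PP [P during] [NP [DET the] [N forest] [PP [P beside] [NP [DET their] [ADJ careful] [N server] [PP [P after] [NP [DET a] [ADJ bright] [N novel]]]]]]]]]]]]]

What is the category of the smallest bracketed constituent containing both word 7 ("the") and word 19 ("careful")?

NP

The smallest bracket enclosing both words is [NP the nervous hidden orbit above each critic during the forest beside their careful server after a bright novel], so the label is NP.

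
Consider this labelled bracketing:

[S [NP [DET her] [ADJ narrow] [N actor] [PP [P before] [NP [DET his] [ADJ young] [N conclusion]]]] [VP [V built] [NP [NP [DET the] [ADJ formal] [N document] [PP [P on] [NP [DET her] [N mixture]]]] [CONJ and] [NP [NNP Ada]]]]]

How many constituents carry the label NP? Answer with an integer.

6

The NP constituents are: [NP her narrow actor before his young conclusion]; [NP his young conclusion]; [NP the formal document on her mixture and Ada]; [NP the formal document on her mixture]; [NP her mixture]; [NP Ada]. Total: 6.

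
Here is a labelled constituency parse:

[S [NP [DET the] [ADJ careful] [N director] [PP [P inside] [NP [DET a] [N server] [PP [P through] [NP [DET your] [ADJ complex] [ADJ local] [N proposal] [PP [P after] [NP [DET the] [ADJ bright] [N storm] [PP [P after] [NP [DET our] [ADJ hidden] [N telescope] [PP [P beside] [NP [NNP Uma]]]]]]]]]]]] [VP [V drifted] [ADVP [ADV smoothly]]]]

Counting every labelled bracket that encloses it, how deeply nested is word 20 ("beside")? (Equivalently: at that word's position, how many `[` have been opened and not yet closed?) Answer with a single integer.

12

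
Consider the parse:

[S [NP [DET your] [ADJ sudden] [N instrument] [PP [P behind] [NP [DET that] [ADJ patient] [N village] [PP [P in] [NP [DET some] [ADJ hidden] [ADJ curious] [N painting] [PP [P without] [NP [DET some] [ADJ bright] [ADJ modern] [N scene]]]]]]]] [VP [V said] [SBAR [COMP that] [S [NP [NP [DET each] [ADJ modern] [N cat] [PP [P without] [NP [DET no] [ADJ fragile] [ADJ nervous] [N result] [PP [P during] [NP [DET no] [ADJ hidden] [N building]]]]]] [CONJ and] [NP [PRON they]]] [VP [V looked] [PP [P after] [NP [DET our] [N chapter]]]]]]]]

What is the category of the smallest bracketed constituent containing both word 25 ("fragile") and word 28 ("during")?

NP

Word 25 lies under S → VP → SBAR → S → NP → NP → PP → NP → ADJ; word 28 lies under S → VP → SBAR → S → NP → NP → PP → NP → PP → P. The lowest shared node is the NP.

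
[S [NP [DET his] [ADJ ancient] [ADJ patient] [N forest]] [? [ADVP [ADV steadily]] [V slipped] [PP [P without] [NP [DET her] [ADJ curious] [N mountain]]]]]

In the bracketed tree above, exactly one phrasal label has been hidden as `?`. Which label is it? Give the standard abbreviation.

VP

The `?` node immediately contains: ADVP, V 'slipped', PP. That is the internal structure of a verb phrase, so the label is VP.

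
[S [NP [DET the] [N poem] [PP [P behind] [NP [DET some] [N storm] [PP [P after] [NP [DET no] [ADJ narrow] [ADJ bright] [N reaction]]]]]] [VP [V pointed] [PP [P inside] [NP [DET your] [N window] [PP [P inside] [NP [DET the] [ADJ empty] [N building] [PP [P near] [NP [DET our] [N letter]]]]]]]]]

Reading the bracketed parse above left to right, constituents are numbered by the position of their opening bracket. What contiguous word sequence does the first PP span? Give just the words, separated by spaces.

The PP opening brackets appear, in order, over: "behind some storm after no narrow bright reaction"; "after no narrow bright reaction"; "inside your window inside the empty building near our letter"; "inside the empty building near our letter"; "near our letter". The first one spans "behind some storm after no narrow bright reaction".

behind some storm after no narrow bright reaction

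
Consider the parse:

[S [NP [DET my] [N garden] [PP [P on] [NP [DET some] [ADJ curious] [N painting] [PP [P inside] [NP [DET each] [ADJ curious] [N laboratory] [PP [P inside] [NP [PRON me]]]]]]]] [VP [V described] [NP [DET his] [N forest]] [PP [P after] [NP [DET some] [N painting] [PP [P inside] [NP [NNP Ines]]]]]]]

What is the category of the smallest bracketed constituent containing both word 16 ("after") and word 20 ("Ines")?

PP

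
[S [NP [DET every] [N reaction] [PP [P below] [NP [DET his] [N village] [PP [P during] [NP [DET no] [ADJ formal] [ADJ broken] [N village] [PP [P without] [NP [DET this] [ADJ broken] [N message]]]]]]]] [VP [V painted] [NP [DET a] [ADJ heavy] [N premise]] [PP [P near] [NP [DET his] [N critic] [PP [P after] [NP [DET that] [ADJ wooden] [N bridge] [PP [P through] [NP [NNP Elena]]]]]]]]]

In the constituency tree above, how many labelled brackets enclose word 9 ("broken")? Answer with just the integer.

7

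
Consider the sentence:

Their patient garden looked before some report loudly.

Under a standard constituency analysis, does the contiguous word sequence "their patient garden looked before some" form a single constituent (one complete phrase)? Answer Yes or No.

No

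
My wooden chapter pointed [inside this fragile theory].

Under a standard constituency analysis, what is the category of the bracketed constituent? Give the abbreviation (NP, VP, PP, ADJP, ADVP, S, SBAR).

PP

The span is built around the preposition "inside" — a prepositional phrase (PP).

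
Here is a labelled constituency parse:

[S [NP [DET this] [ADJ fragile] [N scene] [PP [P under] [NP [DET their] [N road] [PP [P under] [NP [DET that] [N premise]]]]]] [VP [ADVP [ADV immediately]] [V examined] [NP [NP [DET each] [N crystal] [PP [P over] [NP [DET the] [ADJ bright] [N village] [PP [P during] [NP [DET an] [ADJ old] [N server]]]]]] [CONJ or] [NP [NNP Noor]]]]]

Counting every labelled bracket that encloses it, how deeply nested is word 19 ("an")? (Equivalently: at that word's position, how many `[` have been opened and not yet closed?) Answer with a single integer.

Counting open brackets not yet closed at "an": [S [VP [NP [NP [PP [NP [PP [NP [DET = 9.

9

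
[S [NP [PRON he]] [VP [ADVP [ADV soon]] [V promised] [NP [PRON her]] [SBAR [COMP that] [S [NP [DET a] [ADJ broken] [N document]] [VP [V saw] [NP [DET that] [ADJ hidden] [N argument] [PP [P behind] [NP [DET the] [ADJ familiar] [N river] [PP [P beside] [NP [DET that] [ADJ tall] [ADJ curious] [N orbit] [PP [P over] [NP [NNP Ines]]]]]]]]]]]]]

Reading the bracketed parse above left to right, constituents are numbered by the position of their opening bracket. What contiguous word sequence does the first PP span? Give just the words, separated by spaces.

behind the familiar river beside that tall curious orbit over Ines

The PP opening brackets appear, in order, over: "behind the familiar river beside that tall curious orbit over Ines"; "beside that tall curious orbit over Ines"; "over Ines". The first one spans "behind the familiar river beside that tall curious orbit over Ines".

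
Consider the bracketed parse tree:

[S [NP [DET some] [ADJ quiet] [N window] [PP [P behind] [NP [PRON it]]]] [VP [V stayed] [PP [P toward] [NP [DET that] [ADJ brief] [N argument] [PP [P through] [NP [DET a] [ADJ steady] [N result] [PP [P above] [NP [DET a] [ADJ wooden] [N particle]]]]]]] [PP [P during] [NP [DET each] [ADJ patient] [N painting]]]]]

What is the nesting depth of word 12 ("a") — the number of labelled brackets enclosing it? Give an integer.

The word sits inside DET, which is inside NP, inside PP, inside NP, inside PP, inside VP, inside S — 7 brackets in all.

7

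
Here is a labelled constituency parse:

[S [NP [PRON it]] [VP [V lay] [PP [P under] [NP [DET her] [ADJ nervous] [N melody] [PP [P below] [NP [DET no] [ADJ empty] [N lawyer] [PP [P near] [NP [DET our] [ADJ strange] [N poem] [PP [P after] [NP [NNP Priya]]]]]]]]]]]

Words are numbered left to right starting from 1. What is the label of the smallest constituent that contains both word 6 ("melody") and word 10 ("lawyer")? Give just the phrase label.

Both words fall inside [NP her nervous melody below no empty lawyer near our strange poem after Priya] (words 4–16), and no smaller constituent contains them both. Label: NP.

NP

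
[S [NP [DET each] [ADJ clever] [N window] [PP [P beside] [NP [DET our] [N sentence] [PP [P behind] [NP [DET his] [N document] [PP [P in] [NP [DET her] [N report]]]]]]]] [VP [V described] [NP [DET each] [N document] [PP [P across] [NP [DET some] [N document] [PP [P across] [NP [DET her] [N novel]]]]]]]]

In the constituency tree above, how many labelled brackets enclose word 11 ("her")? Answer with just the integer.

9

Path from the root down to the word: S → NP → PP → NP → PP → NP → PP → NP → DET. That is 9 enclosing brackets.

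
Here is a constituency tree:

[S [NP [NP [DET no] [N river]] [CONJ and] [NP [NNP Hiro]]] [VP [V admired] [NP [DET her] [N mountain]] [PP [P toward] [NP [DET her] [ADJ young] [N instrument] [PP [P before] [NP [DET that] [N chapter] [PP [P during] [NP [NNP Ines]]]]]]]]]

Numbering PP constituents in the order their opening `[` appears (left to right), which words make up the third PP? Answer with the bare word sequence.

during Ines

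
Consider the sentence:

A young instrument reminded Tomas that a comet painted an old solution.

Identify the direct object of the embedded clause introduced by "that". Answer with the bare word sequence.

an old solution

Within the embedded clause introduced by "that", the direct object of "painted" is "an old solution".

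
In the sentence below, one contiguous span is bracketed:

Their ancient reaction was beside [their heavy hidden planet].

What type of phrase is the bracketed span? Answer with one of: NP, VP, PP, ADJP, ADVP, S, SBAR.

The bracketed span "their heavy hidden planet" is headed by "planet", making it a noun phrase (NP).

NP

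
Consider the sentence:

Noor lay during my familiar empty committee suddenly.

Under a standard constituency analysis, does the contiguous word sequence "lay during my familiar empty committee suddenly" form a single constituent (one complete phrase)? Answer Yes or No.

"lay during my familiar empty committee suddenly" is exactly the verb phrase [VP lay during my familiar empty committee suddenly], a complete constituent.

Yes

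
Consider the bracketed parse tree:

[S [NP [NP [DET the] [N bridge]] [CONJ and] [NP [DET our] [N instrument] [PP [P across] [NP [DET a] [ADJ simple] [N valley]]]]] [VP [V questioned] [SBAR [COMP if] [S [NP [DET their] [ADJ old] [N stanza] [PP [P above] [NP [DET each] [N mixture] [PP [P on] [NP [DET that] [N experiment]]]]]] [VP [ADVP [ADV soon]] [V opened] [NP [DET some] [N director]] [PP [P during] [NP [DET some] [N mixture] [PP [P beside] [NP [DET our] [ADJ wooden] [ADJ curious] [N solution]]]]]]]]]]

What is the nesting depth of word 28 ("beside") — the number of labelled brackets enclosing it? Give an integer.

9

Counting open brackets not yet closed at "beside": [S [VP [SBAR [S [VP [PP [NP [PP [P = 9.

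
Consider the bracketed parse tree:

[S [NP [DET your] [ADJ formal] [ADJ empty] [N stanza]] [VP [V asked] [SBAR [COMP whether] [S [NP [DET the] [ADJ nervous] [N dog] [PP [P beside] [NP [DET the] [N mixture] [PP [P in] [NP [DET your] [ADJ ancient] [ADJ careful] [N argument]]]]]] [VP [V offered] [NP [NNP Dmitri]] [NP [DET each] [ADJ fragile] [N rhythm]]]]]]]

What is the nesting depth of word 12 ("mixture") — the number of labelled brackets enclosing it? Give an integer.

Counting open brackets not yet closed at "mixture": [S [VP [SBAR [S [NP [PP [NP [N = 8.

8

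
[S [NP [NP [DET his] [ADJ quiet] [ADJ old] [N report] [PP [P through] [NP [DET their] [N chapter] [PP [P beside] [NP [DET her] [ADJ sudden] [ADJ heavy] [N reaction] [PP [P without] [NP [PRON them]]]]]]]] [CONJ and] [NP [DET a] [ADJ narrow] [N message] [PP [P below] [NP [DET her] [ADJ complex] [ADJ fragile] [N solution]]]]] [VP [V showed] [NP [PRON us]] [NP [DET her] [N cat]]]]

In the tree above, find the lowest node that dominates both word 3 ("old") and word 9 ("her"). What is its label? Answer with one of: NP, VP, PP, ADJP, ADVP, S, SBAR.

Both words fall inside [NP his quiet old report through their chapter beside her sudden heavy reaction without them] (words 1–14), and no smaller constituent contains them both. Label: NP.

NP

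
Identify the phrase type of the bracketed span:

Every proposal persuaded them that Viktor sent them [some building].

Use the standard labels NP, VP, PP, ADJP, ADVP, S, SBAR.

The bracketed span "some building" is headed by "building", making it a noun phrase (NP).

NP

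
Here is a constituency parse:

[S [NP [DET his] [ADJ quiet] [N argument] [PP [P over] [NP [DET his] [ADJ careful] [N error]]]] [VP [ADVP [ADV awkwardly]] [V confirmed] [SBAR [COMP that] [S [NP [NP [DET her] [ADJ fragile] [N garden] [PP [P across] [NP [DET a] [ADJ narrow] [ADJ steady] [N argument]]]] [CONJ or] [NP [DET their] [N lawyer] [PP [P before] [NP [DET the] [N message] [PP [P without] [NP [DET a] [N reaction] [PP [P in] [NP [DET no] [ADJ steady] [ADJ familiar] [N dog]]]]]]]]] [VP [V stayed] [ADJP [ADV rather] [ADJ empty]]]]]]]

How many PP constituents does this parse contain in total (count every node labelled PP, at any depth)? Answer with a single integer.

5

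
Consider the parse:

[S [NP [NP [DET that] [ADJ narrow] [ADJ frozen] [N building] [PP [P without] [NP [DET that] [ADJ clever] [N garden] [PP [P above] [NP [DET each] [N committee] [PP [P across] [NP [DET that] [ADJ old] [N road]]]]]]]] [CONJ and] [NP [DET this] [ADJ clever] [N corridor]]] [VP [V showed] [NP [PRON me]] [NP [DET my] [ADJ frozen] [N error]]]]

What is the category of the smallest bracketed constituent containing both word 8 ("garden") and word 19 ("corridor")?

Word 8 lies under S → NP → NP → PP → NP → N; word 19 lies under S → NP → NP → N. The lowest shared node is the NP.

NP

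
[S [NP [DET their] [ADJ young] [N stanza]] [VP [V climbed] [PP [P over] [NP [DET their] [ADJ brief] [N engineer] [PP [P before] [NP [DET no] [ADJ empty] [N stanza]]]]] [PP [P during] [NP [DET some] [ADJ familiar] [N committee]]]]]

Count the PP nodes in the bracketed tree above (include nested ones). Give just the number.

The PP constituents are: [PP over their brief engineer before no empty stanza]; [PP before no empty stanza]; [PP during some familiar committee]. Total: 3.

3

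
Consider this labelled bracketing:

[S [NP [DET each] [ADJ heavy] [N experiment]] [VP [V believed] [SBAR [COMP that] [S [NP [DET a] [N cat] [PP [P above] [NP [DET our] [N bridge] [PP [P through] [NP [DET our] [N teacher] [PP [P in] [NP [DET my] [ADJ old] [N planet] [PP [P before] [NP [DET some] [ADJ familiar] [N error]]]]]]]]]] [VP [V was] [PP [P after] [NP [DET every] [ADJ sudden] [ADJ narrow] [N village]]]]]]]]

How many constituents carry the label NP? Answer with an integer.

Scanning left to right, an opening `[NP` appears at word positions 1, 6, 9, 12, 15, 19, 24 — 7 in total.

7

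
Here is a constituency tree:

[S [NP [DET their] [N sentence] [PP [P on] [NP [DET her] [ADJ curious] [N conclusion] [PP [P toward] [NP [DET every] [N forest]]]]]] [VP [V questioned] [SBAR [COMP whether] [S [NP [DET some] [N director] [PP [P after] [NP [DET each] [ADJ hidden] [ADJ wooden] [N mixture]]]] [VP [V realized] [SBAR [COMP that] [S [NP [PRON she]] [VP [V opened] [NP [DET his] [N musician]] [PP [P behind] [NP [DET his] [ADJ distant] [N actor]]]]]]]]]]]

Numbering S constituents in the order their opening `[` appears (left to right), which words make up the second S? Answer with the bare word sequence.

some director after each hidden wooden mixture realized that she opened his musician behind his distant actor

Opening `[S` markers occur at word positions 1, 12, 21; the second of these opens the constituent [S some director after each hidden wooden mixture realized that she opened his musician behind his distant actor].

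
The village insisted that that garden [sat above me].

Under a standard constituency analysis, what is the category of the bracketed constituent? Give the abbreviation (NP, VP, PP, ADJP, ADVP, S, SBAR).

The span is built around the verb "sat" — a verb phrase (VP).

VP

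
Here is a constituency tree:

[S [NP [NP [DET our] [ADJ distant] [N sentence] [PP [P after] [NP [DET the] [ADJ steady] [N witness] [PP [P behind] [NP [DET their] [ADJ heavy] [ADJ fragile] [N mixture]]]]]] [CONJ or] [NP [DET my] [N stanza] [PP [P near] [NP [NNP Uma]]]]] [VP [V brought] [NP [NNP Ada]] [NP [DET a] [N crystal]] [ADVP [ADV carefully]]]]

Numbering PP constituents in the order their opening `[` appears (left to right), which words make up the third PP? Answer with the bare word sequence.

The PP opening brackets appear, in order, over: "after the steady witness behind their heavy fragile mixture"; "behind their heavy fragile mixture"; "near Uma". The third one spans "near Uma".

near Uma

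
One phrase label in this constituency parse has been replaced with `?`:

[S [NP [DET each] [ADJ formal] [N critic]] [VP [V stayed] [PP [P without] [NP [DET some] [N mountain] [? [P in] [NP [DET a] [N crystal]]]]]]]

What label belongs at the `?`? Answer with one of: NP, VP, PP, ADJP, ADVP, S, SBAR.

Looking at what the `?` directly dominates — P 'in', NP — this is a prepositional phrase (PP).

PP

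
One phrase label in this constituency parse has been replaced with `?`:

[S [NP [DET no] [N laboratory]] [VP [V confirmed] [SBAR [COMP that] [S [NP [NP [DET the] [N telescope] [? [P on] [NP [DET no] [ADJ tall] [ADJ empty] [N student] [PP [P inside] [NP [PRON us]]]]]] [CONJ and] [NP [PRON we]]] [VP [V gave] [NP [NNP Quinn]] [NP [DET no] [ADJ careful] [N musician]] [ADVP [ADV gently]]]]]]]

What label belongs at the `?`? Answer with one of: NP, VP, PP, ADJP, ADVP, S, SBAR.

PP

A constituent whose immediate children are P 'on', NP is a prepositional phrase: PP.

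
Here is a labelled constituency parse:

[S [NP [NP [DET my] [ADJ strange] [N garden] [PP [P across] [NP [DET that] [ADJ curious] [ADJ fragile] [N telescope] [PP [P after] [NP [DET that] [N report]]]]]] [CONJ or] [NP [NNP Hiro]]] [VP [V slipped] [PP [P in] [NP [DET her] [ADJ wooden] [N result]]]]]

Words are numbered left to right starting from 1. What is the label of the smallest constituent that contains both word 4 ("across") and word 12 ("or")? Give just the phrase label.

NP

The smallest bracket enclosing both words is [NP my strange garden across that curious fragile telescope after that report or Hiro], so the label is NP.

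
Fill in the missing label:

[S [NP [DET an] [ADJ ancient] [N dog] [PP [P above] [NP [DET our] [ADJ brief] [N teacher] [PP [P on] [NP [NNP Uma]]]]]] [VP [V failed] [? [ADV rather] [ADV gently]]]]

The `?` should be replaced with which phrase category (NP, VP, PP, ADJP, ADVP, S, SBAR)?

ADVP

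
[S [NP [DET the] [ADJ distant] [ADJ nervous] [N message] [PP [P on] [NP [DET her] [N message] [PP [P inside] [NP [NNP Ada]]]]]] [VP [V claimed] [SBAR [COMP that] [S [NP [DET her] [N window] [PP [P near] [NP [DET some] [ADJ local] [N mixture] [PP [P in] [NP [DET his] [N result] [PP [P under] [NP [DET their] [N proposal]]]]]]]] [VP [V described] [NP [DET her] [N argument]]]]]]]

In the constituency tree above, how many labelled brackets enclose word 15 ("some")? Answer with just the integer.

8

Counting open brackets not yet closed at "some": [S [VP [SBAR [S [NP [PP [NP [DET = 8.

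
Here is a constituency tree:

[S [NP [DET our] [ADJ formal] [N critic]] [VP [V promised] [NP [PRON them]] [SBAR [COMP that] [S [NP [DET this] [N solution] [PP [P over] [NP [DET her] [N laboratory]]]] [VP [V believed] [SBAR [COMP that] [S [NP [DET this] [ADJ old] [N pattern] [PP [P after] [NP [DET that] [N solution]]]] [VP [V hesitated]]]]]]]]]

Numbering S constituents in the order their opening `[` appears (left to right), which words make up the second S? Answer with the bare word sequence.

The S opening brackets appear, in order, over: "our formal critic promised them that this solution over her laboratory believed that this old pattern after that solution hesitated"; "this solution over her laboratory believed that this old pattern after that solution hesitated"; "this old pattern after that solution hesitated". The second one spans "this solution over her laboratory believed that this old pattern after that solution hesitated".

this solution over her laboratory believed that this old pattern after that solution hesitated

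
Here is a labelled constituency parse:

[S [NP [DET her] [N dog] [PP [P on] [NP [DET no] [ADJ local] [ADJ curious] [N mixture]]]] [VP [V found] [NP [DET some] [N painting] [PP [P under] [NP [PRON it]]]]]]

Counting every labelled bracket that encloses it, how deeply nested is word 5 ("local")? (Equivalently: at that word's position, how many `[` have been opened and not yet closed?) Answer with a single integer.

5

Counting open brackets not yet closed at "local": [S [NP [PP [NP [ADJ = 5.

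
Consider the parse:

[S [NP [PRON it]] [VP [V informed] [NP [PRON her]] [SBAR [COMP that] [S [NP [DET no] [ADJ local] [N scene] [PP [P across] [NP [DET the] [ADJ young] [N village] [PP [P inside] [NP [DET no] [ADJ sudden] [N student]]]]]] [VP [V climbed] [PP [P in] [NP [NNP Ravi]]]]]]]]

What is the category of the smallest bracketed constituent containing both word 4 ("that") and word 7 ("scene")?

SBAR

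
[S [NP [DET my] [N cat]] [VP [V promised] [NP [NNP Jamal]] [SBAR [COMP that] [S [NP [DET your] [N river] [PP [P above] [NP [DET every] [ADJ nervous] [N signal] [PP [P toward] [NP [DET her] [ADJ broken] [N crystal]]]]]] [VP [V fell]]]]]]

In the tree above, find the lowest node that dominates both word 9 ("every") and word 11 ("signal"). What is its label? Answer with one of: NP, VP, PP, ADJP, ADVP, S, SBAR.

NP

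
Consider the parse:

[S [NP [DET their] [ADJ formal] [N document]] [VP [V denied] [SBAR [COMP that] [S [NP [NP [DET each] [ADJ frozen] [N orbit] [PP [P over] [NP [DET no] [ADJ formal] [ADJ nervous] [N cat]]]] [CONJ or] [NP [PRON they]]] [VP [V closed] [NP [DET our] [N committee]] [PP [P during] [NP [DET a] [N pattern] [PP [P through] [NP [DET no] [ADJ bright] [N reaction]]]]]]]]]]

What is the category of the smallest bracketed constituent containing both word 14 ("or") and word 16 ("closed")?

S

The smallest bracket enclosing both words is [S each frozen orbit over no formal nervous cat or they closed our committee during a pattern through no bright reaction], so the label is S.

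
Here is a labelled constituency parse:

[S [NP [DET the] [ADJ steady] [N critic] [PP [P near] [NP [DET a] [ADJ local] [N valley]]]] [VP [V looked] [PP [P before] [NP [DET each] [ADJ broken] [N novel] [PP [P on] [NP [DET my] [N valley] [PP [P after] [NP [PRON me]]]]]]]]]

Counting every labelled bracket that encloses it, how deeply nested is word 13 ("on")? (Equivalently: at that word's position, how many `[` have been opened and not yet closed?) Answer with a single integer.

6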